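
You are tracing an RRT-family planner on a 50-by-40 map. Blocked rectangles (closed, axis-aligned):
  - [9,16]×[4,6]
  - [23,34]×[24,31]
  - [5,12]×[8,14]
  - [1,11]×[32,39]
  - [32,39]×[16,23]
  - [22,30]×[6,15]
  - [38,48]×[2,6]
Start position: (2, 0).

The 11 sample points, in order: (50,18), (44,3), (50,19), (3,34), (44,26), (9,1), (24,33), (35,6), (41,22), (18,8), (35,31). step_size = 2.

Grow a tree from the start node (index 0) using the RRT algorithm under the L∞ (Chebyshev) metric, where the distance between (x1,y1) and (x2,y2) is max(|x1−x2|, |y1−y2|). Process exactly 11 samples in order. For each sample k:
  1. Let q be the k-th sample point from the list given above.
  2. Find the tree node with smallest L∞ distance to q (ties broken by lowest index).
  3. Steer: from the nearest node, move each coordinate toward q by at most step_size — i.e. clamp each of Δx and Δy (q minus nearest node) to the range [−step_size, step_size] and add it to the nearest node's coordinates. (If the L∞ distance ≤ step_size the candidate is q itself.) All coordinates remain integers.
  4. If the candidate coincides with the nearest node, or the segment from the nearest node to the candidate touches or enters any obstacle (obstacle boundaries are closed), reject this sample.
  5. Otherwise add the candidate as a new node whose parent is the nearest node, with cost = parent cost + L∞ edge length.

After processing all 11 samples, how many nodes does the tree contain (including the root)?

1. q=(50,18) nearest=0 d=48 new=(4,2) → add node 1 parent=0 cost=2
2. q=(44,3) nearest=1 d=40 new=(6,3) → add node 2 parent=1 cost=4
3. q=(50,19) nearest=2 d=44 new=(8,5) → add node 3 parent=2 cost=6
4. q=(3,34) nearest=3 d=29 new=(6,7) → add node 4 parent=3 cost=8
5. q=(44,26) nearest=3 d=36 new=(10,7) → blocked by [9,16]×[4,6], reject
6. q=(9,1) nearest=2 d=3 new=(8,1) → add node 5 parent=2 cost=6
7. q=(24,33) nearest=4 d=26 new=(8,9) → blocked by [5,12]×[8,14], reject
8. q=(35,6) nearest=3 d=27 new=(10,6) → blocked by [9,16]×[4,6], reject
9. q=(41,22) nearest=3 d=33 new=(10,7) → blocked by [9,16]×[4,6], reject
10. q=(18,8) nearest=3 d=10 new=(10,7) → blocked by [9,16]×[4,6], reject
11. q=(35,31) nearest=3 d=27 new=(10,7) → blocked by [9,16]×[4,6], reject

Node count: 6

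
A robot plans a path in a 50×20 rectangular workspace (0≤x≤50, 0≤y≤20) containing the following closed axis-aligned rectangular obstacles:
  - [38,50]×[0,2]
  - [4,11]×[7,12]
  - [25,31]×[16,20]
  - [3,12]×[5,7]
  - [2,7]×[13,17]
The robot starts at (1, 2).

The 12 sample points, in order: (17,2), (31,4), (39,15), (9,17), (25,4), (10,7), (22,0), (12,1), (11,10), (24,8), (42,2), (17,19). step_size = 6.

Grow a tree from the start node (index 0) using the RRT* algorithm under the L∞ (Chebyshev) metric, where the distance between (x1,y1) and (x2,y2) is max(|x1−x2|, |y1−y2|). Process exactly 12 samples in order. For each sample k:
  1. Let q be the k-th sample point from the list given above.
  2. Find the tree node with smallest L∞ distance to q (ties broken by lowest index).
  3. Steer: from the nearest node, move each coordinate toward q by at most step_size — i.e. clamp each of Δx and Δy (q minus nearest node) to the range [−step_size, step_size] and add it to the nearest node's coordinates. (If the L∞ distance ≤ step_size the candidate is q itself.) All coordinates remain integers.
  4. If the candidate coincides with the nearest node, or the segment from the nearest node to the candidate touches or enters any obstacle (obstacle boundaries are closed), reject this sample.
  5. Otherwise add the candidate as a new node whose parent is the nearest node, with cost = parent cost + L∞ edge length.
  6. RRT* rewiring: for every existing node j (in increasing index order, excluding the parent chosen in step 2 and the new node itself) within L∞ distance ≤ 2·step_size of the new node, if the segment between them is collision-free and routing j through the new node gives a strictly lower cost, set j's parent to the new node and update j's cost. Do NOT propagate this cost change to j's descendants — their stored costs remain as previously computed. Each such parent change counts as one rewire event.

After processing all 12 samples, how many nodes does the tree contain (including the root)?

Node count: 11

1. q=(17,2) nearest=0 d=16 new=(7,2) → add node 1 parent=0 cost=6
2. q=(31,4) nearest=1 d=24 new=(13,4) → add node 2 parent=1 cost=12
3. q=(39,15) nearest=2 d=26 new=(19,10) → add node 3 parent=2 cost=18
4. q=(9,17) nearest=3 d=10 new=(13,16) → add node 4 parent=3 cost=24
5. q=(25,4) nearest=3 d=6 new=(25,4) → add node 5 parent=3 cost=24
6. q=(10,7) nearest=2 d=3 new=(10,7) → blocked by [4,11]×[7,12], reject
7. q=(22,0) nearest=5 d=4 new=(22,0) → add node 6 parent=5 cost=28
8. q=(12,1) nearest=2 d=3 new=(12,1) → add node 7 parent=2 cost=15; rewire 6→7 (25<28)
9. q=(11,10) nearest=2 d=6 new=(11,10) → blocked by [4,11]×[7,12], reject
10. q=(24,8) nearest=5 d=4 new=(24,8) → add node 8 parent=5 cost=28
11. q=(42,2) nearest=5 d=17 new=(31,2) → add node 9 parent=5 cost=30
12. q=(17,19) nearest=4 d=4 new=(17,19) → add node 10 parent=4 cost=28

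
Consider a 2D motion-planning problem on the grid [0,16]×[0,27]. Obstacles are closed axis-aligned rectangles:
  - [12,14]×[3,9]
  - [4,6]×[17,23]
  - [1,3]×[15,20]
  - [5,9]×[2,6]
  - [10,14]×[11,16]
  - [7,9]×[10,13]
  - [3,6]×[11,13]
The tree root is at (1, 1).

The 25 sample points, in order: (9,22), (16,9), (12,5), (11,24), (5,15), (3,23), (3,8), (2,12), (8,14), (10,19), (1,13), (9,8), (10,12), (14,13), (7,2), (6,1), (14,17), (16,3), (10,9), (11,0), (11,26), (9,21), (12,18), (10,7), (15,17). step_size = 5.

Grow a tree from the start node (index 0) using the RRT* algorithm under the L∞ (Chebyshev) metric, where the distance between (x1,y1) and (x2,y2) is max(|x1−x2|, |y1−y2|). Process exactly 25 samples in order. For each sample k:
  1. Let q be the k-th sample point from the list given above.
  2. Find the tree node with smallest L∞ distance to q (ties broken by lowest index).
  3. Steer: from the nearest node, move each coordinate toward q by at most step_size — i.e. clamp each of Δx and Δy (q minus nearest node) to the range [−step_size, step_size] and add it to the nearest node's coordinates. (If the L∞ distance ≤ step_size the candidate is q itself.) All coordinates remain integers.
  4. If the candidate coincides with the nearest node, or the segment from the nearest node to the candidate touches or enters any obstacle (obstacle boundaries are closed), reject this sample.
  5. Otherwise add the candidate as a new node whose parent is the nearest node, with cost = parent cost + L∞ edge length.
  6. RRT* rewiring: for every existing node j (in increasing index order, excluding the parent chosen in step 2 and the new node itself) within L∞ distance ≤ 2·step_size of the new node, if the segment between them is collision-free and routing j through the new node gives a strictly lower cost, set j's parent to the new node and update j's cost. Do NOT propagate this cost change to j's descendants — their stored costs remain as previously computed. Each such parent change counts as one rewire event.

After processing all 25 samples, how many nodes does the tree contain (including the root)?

1. q=(9,22) nearest=0 d=21 new=(6,6) → blocked by [5,9]×[2,6], reject
2. q=(16,9) nearest=0 d=15 new=(6,6) → blocked by [5,9]×[2,6], reject
3. q=(12,5) nearest=0 d=11 new=(6,5) → blocked by [5,9]×[2,6], reject
4. q=(11,24) nearest=0 d=23 new=(6,6) → blocked by [5,9]×[2,6], reject
5. q=(5,15) nearest=0 d=14 new=(5,6) → blocked by [5,9]×[2,6], reject
6. q=(3,23) nearest=0 d=22 new=(3,6) → add node 1 parent=0 cost=5
7. q=(3,8) nearest=1 d=2 new=(3,8) → add node 2 parent=1 cost=7
8. q=(2,12) nearest=2 d=4 new=(2,12) → add node 3 parent=2 cost=11
9. q=(8,14) nearest=2 d=6 new=(8,13) → blocked by [7,9]×[10,13], reject
10. q=(10,19) nearest=3 d=8 new=(7,17) → blocked by [3,6]×[11,13], reject
11. q=(1,13) nearest=3 d=1 new=(1,13) → add node 4 parent=3 cost=12
12. q=(9,8) nearest=1 d=6 new=(8,8) → add node 5 parent=1 cost=10
13. q=(10,12) nearest=5 d=4 new=(10,12) → blocked by [10,14]×[11,16], reject
14. q=(14,13) nearest=5 d=6 new=(13,13) → blocked by [10,14]×[11,16], reject
15. q=(7,2) nearest=1 d=4 new=(7,2) → blocked by [5,9]×[2,6], reject
16. q=(6,1) nearest=0 d=5 new=(6,1) → add node 6 parent=0 cost=5
17. q=(14,17) nearest=5 d=9 new=(13,13) → blocked by [10,14]×[11,16], reject
18. q=(16,3) nearest=5 d=8 new=(13,3) → blocked by [12,14]×[3,9], reject
19. q=(10,9) nearest=5 d=2 new=(10,9) → add node 7 parent=5 cost=12
20. q=(11,0) nearest=6 d=5 new=(11,0) → add node 8 parent=6 cost=10
21. q=(11,26) nearest=4 d=13 new=(6,18) → blocked by [4,6]×[17,23], reject
22. q=(9,21) nearest=4 d=8 new=(6,18) → blocked by [4,6]×[17,23], reject
23. q=(12,18) nearest=7 d=9 new=(12,14) → blocked by [10,14]×[11,16], reject
24. q=(10,7) nearest=5 d=2 new=(10,7) → add node 9 parent=5 cost=12
25. q=(15,17) nearest=7 d=8 new=(15,14) → blocked by [10,14]×[11,16], reject

Node count: 10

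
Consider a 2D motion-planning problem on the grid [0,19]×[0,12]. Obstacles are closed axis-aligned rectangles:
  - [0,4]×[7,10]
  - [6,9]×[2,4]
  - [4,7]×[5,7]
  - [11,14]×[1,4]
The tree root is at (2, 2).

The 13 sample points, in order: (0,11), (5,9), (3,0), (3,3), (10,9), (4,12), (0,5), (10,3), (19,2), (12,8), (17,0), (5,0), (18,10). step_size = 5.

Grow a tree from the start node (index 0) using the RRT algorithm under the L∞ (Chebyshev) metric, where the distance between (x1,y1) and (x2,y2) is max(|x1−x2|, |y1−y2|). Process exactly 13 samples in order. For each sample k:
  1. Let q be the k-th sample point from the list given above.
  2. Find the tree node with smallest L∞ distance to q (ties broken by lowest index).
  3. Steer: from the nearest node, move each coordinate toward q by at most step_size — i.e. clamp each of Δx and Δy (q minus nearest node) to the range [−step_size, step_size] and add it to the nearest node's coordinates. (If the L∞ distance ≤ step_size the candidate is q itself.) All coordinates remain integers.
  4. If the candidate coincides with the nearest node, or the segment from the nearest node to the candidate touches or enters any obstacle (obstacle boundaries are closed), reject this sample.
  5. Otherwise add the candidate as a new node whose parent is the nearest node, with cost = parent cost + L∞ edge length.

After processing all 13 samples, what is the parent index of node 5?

Parent of node 5: 1

1. q=(0,11) nearest=0 d=9 new=(0,7) → blocked by [0,4]×[7,10], reject
2. q=(5,9) nearest=0 d=7 new=(5,7) → blocked by [4,7]×[5,7], reject
3. q=(3,0) nearest=0 d=2 new=(3,0) → add node 1 parent=0 cost=2
4. q=(3,3) nearest=0 d=1 new=(3,3) → add node 2 parent=0 cost=1
5. q=(10,9) nearest=2 d=7 new=(8,8) → blocked by [4,7]×[5,7], reject
6. q=(4,12) nearest=2 d=9 new=(4,8) → blocked by [0,4]×[7,10], reject
7. q=(0,5) nearest=0 d=3 new=(0,5) → add node 3 parent=0 cost=3
8. q=(10,3) nearest=1 d=7 new=(8,3) → blocked by [6,9]×[2,4], reject
9. q=(19,2) nearest=1 d=16 new=(8,2) → blocked by [6,9]×[2,4], reject
10. q=(12,8) nearest=1 d=9 new=(8,5) → blocked by [6,9]×[2,4], reject
11. q=(17,0) nearest=1 d=14 new=(8,0) → add node 4 parent=1 cost=7
12. q=(5,0) nearest=1 d=2 new=(5,0) → add node 5 parent=1 cost=4
13. q=(18,10) nearest=4 d=10 new=(13,5) → blocked by [11,14]×[1,4], reject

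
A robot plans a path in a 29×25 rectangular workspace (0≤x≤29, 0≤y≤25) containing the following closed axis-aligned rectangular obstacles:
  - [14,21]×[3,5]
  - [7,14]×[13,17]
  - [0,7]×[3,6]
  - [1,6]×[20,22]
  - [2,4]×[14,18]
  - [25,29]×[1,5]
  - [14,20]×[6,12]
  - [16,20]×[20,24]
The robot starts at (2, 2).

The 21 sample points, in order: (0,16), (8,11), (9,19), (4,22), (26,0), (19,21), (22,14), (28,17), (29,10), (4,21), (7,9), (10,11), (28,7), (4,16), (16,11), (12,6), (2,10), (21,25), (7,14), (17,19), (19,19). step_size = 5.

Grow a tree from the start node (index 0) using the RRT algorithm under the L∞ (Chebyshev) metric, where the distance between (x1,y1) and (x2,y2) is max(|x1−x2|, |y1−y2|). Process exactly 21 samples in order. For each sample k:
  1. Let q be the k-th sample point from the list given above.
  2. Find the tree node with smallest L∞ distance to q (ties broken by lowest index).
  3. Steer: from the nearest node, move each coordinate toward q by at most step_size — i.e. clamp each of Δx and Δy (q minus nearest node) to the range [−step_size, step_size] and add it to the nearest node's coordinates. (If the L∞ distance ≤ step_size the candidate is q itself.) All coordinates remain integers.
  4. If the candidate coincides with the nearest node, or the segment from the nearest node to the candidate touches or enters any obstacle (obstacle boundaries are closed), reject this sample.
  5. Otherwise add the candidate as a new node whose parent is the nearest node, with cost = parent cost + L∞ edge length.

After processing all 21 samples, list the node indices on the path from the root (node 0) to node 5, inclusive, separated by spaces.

1. q=(0,16) nearest=0 d=14 new=(0,7) → blocked by [0,7]×[3,6], reject
2. q=(8,11) nearest=0 d=9 new=(7,7) → blocked by [0,7]×[3,6], reject
3. q=(9,19) nearest=0 d=17 new=(7,7) → blocked by [0,7]×[3,6], reject
4. q=(4,22) nearest=0 d=20 new=(4,7) → blocked by [0,7]×[3,6], reject
5. q=(26,0) nearest=0 d=24 new=(7,0) → add node 1 parent=0 cost=5
6. q=(19,21) nearest=0 d=19 new=(7,7) → blocked by [0,7]×[3,6], reject
7. q=(22,14) nearest=1 d=15 new=(12,5) → add node 2 parent=1 cost=10
8. q=(28,17) nearest=2 d=16 new=(17,10) → blocked by [14,20]×[6,12], reject
9. q=(29,10) nearest=2 d=17 new=(17,10) → blocked by [14,20]×[6,12], reject
10. q=(4,21) nearest=2 d=16 new=(7,10) → add node 3 parent=2 cost=15
11. q=(7,9) nearest=3 d=1 new=(7,9) → add node 4 parent=3 cost=16
12. q=(10,11) nearest=3 d=3 new=(10,11) → add node 5 parent=3 cost=18
13. q=(28,7) nearest=2 d=16 new=(17,7) → blocked by [14,20]×[6,12], reject
14. q=(4,16) nearest=3 d=6 new=(4,15) → blocked by [2,4]×[14,18], reject
15. q=(16,11) nearest=2 d=6 new=(16,10) → blocked by [14,20]×[6,12], reject
16. q=(12,6) nearest=2 d=1 new=(12,6) → add node 6 parent=2 cost=11
17. q=(2,10) nearest=3 d=5 new=(2,10) → add node 7 parent=3 cost=20
18. q=(21,25) nearest=5 d=14 new=(15,16) → blocked by [7,14]×[13,17], reject
19. q=(7,14) nearest=5 d=3 new=(7,14) → blocked by [7,14]×[13,17], reject
20. q=(17,19) nearest=5 d=8 new=(15,16) → blocked by [7,14]×[13,17], reject
21. q=(19,19) nearest=5 d=9 new=(15,16) → blocked by [7,14]×[13,17], reject

Path: 0 1 2 3 5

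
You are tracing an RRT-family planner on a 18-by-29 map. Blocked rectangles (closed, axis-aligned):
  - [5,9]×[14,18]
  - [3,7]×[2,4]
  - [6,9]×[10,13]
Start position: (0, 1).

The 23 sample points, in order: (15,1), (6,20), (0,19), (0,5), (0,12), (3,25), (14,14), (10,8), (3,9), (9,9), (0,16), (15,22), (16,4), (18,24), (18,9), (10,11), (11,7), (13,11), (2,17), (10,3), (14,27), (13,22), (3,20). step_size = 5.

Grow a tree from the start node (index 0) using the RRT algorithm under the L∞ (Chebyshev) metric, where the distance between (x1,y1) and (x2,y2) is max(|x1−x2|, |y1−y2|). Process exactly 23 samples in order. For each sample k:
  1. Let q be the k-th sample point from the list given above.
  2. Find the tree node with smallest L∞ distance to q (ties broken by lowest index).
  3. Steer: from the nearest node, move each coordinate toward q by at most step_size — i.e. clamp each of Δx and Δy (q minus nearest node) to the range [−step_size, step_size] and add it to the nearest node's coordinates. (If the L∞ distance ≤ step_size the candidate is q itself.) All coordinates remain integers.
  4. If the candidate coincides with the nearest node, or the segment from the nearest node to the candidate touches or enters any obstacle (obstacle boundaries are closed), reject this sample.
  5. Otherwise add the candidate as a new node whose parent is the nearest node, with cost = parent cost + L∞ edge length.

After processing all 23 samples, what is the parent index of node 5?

1. q=(15,1) nearest=0 d=15 new=(5,1) → add node 1 parent=0 cost=5
2. q=(6,20) nearest=0 d=19 new=(5,6) → blocked by [3,7]×[2,4], reject
3. q=(0,19) nearest=0 d=18 new=(0,6) → add node 2 parent=0 cost=5
4. q=(0,5) nearest=2 d=1 new=(0,5) → add node 3 parent=2 cost=6
5. q=(0,12) nearest=2 d=6 new=(0,11) → add node 4 parent=2 cost=10
6. q=(3,25) nearest=4 d=14 new=(3,16) → add node 5 parent=4 cost=15
7. q=(14,14) nearest=5 d=11 new=(8,14) → blocked by [5,9]×[14,18], reject
8. q=(10,8) nearest=1 d=7 new=(10,6) → blocked by [3,7]×[2,4], reject
9. q=(3,9) nearest=2 d=3 new=(3,9) → add node 6 parent=2 cost=8
10. q=(9,9) nearest=6 d=6 new=(8,9) → add node 7 parent=6 cost=13
11. q=(0,16) nearest=5 d=3 new=(0,16) → add node 8 parent=5 cost=18
12. q=(15,22) nearest=5 d=12 new=(8,21) → blocked by [5,9]×[14,18], reject
13. q=(16,4) nearest=7 d=8 new=(13,4) → add node 9 parent=7 cost=18
14. q=(18,24) nearest=5 d=15 new=(8,21) → blocked by [5,9]×[14,18], reject
15. q=(18,9) nearest=9 d=5 new=(18,9) → add node 10 parent=9 cost=23
16. q=(10,11) nearest=7 d=2 new=(10,11) → blocked by [6,9]×[10,13], reject
17. q=(11,7) nearest=7 d=3 new=(11,7) → add node 11 parent=7 cost=16
18. q=(13,11) nearest=11 d=4 new=(13,11) → add node 12 parent=11 cost=20
19. q=(2,17) nearest=5 d=1 new=(2,17) → add node 13 parent=5 cost=16
20. q=(10,3) nearest=9 d=3 new=(10,3) → add node 14 parent=9 cost=21
21. q=(14,27) nearest=5 d=11 new=(8,21) → blocked by [5,9]×[14,18], reject
22. q=(13,22) nearest=5 d=10 new=(8,21) → blocked by [5,9]×[14,18], reject
23. q=(3,20) nearest=13 d=3 new=(3,20) → add node 15 parent=13 cost=19

Parent of node 5: 4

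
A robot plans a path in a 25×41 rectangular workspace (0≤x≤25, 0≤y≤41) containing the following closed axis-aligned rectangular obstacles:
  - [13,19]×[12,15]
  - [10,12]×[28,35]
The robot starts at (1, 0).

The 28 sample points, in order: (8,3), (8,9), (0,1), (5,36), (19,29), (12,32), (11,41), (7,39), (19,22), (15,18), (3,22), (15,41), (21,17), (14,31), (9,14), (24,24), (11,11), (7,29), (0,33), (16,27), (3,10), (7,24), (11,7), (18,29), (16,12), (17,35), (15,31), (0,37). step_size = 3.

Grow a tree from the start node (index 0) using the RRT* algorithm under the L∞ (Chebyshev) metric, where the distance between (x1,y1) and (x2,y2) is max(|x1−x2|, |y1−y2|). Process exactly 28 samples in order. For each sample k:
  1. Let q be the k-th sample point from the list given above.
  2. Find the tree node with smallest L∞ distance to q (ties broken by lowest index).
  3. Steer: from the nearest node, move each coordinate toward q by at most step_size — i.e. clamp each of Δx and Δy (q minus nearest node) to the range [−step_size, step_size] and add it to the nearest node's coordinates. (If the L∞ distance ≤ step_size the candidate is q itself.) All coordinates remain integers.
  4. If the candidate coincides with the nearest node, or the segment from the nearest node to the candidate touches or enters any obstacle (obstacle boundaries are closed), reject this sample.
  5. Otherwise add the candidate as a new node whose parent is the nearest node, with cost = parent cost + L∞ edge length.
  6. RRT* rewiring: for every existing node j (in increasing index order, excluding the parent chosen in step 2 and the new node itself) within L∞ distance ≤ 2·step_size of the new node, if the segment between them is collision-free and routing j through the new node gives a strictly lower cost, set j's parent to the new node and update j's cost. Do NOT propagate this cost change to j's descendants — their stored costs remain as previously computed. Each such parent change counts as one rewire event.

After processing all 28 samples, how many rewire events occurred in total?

Rewire events: 1

1. q=(8,3) nearest=0 d=7 new=(4,3) → add node 1 parent=0 cost=3
2. q=(8,9) nearest=1 d=6 new=(7,6) → add node 2 parent=1 cost=6
3. q=(0,1) nearest=0 d=1 new=(0,1) → add node 3 parent=0 cost=1
4. q=(5,36) nearest=2 d=30 new=(5,9) → add node 4 parent=2 cost=9
5. q=(19,29) nearest=4 d=20 new=(8,12) → add node 5 parent=4 cost=12
6. q=(12,32) nearest=5 d=20 new=(11,15) → add node 6 parent=5 cost=15
7. q=(11,41) nearest=6 d=26 new=(11,18) → add node 7 parent=6 cost=18
8. q=(7,39) nearest=7 d=21 new=(8,21) → add node 8 parent=7 cost=21
9. q=(19,22) nearest=6 d=8 new=(14,18) → add node 9 parent=6 cost=18
10. q=(15,18) nearest=9 d=1 new=(15,18) → add node 10 parent=9 cost=19
11. q=(3,22) nearest=8 d=5 new=(5,22) → add node 11 parent=8 cost=24
12. q=(15,41) nearest=11 d=19 new=(8,25) → add node 12 parent=11 cost=27
13. q=(21,17) nearest=10 d=6 new=(18,17) → add node 13 parent=10 cost=22
14. q=(14,31) nearest=12 d=6 new=(11,28) → blocked by [10,12]×[28,35], reject
15. q=(9,14) nearest=5 d=2 new=(9,14) → add node 14 parent=5 cost=14
16. q=(24,24) nearest=13 d=7 new=(21,20) → add node 15 parent=13 cost=25
17. q=(11,11) nearest=5 d=3 new=(11,11) → add node 16 parent=5 cost=15
18. q=(7,29) nearest=12 d=4 new=(7,28) → add node 17 parent=12 cost=30
19. q=(0,33) nearest=17 d=7 new=(4,31) → add node 18 parent=17 cost=33
20. q=(16,27) nearest=15 d=7 new=(18,23) → add node 19 parent=15 cost=28
21. q=(3,10) nearest=4 d=2 new=(3,10) → add node 20 parent=4 cost=11
22. q=(7,24) nearest=12 d=1 new=(7,24) → add node 21 parent=12 cost=28
23. q=(11,7) nearest=2 d=4 new=(10,7) → add node 22 parent=2 cost=9; rewire 16→22 (13<15)
24. q=(18,29) nearest=19 d=6 new=(18,26) → add node 23 parent=19 cost=31
25. q=(16,12) nearest=6 d=5 new=(14,12) → blocked by [13,19]×[12,15], reject
26. q=(17,35) nearest=23 d=9 new=(17,29) → add node 24 parent=23 cost=34
27. q=(15,31) nearest=24 d=2 new=(15,31) → add node 25 parent=24 cost=36
28. q=(0,37) nearest=18 d=6 new=(1,34) → add node 26 parent=18 cost=36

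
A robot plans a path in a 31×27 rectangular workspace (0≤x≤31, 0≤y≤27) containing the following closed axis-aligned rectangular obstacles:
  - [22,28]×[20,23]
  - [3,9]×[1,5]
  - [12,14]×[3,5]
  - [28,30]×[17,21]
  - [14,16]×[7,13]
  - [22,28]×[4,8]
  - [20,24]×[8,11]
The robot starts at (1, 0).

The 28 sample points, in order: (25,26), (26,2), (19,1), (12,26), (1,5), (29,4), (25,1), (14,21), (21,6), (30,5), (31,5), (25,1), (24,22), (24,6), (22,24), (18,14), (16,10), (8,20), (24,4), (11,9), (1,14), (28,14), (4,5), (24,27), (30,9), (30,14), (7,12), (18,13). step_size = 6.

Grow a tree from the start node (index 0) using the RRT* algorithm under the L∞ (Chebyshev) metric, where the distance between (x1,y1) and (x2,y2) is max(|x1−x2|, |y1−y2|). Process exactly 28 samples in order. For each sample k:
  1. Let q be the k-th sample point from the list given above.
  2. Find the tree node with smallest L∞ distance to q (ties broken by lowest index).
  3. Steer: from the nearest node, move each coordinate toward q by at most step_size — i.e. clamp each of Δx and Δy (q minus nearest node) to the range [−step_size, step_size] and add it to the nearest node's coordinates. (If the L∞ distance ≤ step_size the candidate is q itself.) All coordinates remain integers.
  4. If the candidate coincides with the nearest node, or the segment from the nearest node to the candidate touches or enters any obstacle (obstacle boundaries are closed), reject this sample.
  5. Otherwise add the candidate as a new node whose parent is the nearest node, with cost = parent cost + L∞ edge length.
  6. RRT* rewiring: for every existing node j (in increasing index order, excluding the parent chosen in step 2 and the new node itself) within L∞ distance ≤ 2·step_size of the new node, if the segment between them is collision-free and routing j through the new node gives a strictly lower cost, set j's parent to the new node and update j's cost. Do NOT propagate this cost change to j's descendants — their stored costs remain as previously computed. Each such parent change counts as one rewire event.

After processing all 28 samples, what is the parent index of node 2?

Parent of node 2: 1

1. q=(25,26) nearest=0 d=26 new=(7,6) → blocked by [3,9]×[1,5], reject
2. q=(26,2) nearest=0 d=25 new=(7,2) → blocked by [3,9]×[1,5], reject
3. q=(19,1) nearest=0 d=18 new=(7,1) → blocked by [3,9]×[1,5], reject
4. q=(12,26) nearest=0 d=26 new=(7,6) → blocked by [3,9]×[1,5], reject
5. q=(1,5) nearest=0 d=5 new=(1,5) → add node 1 parent=0 cost=5
6. q=(29,4) nearest=0 d=28 new=(7,4) → blocked by [3,9]×[1,5], reject
7. q=(25,1) nearest=0 d=24 new=(7,1) → blocked by [3,9]×[1,5], reject
8. q=(14,21) nearest=1 d=16 new=(7,11) → add node 2 parent=1 cost=11
9. q=(21,6) nearest=2 d=14 new=(13,6) → add node 3 parent=2 cost=17
10. q=(30,5) nearest=3 d=17 new=(19,5) → add node 4 parent=3 cost=23
11. q=(31,5) nearest=4 d=12 new=(25,5) → blocked by [22,28]×[4,8], reject
12. q=(25,1) nearest=4 d=6 new=(25,1) → add node 5 parent=4 cost=29
13. q=(24,22) nearest=3 d=16 new=(19,12) → blocked by [14,16]×[7,13], reject
14. q=(24,6) nearest=4 d=5 new=(24,6) → blocked by [22,28]×[4,8], reject
15. q=(22,24) nearest=2 d=15 new=(13,17) → add node 6 parent=2 cost=17
16. q=(18,14) nearest=6 d=5 new=(18,14) → add node 7 parent=6 cost=22
17. q=(16,10) nearest=3 d=4 new=(16,10) → blocked by [14,16]×[7,13], reject
18. q=(8,20) nearest=6 d=5 new=(8,20) → add node 8 parent=6 cost=22
19. q=(24,4) nearest=5 d=3 new=(24,4) → blocked by [22,28]×[4,8], reject
20. q=(11,9) nearest=3 d=3 new=(11,9) → add node 9 parent=3 cost=20
21. q=(1,14) nearest=2 d=6 new=(1,14) → add node 10 parent=2 cost=17
22. q=(28,14) nearest=4 d=9 new=(25,11) → blocked by [22,28]×[4,8], reject
23. q=(4,5) nearest=1 d=3 new=(4,5) → blocked by [3,9]×[1,5], reject
24. q=(24,27) nearest=6 d=11 new=(19,23) → add node 11 parent=6 cost=23
25. q=(30,9) nearest=5 d=8 new=(30,7) → blocked by [22,28]×[4,8], reject
26. q=(30,14) nearest=4 d=11 new=(25,11) → blocked by [22,28]×[4,8], reject
27. q=(7,12) nearest=2 d=1 new=(7,12) → add node 12 parent=2 cost=12; rewire 8→12 (20<22); rewire 9→12 (16<20)
28. q=(18,13) nearest=7 d=1 new=(18,13) → add node 13 parent=7 cost=23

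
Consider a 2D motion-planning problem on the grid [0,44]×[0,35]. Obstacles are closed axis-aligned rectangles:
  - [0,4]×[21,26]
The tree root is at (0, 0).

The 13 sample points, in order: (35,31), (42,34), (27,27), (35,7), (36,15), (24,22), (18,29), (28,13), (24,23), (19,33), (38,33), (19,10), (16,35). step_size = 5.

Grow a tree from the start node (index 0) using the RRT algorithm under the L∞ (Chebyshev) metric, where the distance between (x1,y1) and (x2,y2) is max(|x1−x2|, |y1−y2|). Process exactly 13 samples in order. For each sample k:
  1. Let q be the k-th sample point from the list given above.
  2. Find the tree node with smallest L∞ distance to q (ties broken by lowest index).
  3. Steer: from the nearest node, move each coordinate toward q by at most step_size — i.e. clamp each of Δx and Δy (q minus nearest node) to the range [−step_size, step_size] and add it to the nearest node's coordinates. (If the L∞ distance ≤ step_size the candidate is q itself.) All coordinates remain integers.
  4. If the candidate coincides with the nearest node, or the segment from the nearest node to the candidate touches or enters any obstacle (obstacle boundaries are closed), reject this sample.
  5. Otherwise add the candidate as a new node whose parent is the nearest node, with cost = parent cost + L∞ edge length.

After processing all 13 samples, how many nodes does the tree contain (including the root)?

1. q=(35,31) nearest=0 d=35 new=(5,5) → add node 1 parent=0 cost=5
2. q=(42,34) nearest=1 d=37 new=(10,10) → add node 2 parent=1 cost=10
3. q=(27,27) nearest=2 d=17 new=(15,15) → add node 3 parent=2 cost=15
4. q=(35,7) nearest=3 d=20 new=(20,10) → add node 4 parent=3 cost=20
5. q=(36,15) nearest=4 d=16 new=(25,15) → add node 5 parent=4 cost=25
6. q=(24,22) nearest=5 d=7 new=(24,20) → add node 6 parent=5 cost=30
7. q=(18,29) nearest=6 d=9 new=(19,25) → add node 7 parent=6 cost=35
8. q=(28,13) nearest=5 d=3 new=(28,13) → add node 8 parent=5 cost=28
9. q=(24,23) nearest=6 d=3 new=(24,23) → add node 9 parent=6 cost=33
10. q=(19,33) nearest=7 d=8 new=(19,30) → add node 10 parent=7 cost=40
11. q=(38,33) nearest=6 d=14 new=(29,25) → add node 11 parent=6 cost=35
12. q=(19,10) nearest=4 d=1 new=(19,10) → add node 12 parent=4 cost=21
13. q=(16,35) nearest=10 d=5 new=(16,35) → add node 13 parent=10 cost=45

Node count: 14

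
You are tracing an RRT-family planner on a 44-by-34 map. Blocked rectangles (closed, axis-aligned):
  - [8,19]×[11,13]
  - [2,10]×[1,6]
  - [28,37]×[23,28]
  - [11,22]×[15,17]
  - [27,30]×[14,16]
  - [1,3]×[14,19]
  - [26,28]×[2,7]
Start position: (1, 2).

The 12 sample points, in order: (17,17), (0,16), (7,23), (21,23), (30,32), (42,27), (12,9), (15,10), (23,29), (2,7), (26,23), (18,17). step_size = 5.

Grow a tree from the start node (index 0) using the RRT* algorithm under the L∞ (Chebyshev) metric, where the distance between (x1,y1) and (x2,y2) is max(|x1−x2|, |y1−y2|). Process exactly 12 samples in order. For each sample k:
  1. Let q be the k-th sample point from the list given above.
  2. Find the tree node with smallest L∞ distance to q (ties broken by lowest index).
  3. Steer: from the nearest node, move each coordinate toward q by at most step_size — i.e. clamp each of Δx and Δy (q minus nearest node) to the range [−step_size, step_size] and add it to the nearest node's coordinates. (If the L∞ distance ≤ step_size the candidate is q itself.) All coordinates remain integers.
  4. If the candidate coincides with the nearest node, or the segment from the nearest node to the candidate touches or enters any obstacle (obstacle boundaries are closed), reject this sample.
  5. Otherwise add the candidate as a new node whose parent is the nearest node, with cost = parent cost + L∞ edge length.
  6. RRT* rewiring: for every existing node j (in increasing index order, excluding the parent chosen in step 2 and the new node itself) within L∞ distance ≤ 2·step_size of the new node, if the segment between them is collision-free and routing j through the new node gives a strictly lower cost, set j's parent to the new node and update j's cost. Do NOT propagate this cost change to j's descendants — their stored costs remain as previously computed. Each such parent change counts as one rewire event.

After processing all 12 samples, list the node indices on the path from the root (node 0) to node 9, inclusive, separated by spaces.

Path: 0 1 9

1. q=(17,17) nearest=0 d=16 new=(6,7) → blocked by [2,10]×[1,6], reject
2. q=(0,16) nearest=0 d=14 new=(0,7) → add node 1 parent=0 cost=5
3. q=(7,23) nearest=1 d=16 new=(5,12) → add node 2 parent=1 cost=10
4. q=(21,23) nearest=2 d=16 new=(10,17) → add node 3 parent=2 cost=15
5. q=(30,32) nearest=3 d=20 new=(15,22) → add node 4 parent=3 cost=20
6. q=(42,27) nearest=4 d=27 new=(20,27) → add node 5 parent=4 cost=25
7. q=(12,9) nearest=2 d=7 new=(10,9) → add node 6 parent=2 cost=15
8. q=(15,10) nearest=6 d=5 new=(15,10) → add node 7 parent=6 cost=20
9. q=(23,29) nearest=5 d=3 new=(23,29) → add node 8 parent=5 cost=28
10. q=(2,7) nearest=1 d=2 new=(2,7) → add node 9 parent=1 cost=7
11. q=(26,23) nearest=5 d=6 new=(25,23) → add node 10 parent=5 cost=30
12. q=(18,17) nearest=4 d=5 new=(18,17) → blocked by [11,22]×[15,17], reject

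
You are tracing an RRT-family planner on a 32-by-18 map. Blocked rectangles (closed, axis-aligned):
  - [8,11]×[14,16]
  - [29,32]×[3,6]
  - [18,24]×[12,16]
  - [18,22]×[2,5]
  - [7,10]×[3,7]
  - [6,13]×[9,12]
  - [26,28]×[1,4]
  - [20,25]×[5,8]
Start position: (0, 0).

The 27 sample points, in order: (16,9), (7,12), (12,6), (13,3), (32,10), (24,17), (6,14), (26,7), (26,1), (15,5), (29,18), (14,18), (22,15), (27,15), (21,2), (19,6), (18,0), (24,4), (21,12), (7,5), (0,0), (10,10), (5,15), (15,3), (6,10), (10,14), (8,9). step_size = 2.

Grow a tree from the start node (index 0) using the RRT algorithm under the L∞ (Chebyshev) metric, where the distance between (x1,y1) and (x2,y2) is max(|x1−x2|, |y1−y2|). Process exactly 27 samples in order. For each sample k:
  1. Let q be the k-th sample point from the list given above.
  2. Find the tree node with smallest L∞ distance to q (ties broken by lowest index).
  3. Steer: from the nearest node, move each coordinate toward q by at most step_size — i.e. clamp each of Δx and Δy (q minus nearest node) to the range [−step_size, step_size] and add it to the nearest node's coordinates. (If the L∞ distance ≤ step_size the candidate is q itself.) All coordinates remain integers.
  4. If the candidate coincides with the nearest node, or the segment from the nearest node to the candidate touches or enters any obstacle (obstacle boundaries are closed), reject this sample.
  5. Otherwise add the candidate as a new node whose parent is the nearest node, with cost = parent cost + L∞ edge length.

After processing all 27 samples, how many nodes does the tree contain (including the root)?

1. q=(16,9) nearest=0 d=16 new=(2,2) → add node 1 parent=0 cost=2
2. q=(7,12) nearest=1 d=10 new=(4,4) → add node 2 parent=1 cost=4
3. q=(12,6) nearest=2 d=8 new=(6,6) → add node 3 parent=2 cost=6
4. q=(13,3) nearest=3 d=7 new=(8,4) → blocked by [7,10]×[3,7], reject
5. q=(32,10) nearest=3 d=26 new=(8,8) → blocked by [7,10]×[3,7], reject
6. q=(24,17) nearest=3 d=18 new=(8,8) → blocked by [7,10]×[3,7], reject
7. q=(6,14) nearest=3 d=8 new=(6,8) → add node 4 parent=3 cost=8
8. q=(26,7) nearest=3 d=20 new=(8,7) → blocked by [7,10]×[3,7], reject
9. q=(26,1) nearest=3 d=20 new=(8,4) → blocked by [7,10]×[3,7], reject
10. q=(15,5) nearest=3 d=9 new=(8,5) → blocked by [7,10]×[3,7], reject
11. q=(29,18) nearest=3 d=23 new=(8,8) → blocked by [7,10]×[3,7], reject
12. q=(14,18) nearest=4 d=10 new=(8,10) → blocked by [6,13]×[9,12], reject
13. q=(22,15) nearest=3 d=16 new=(8,8) → blocked by [7,10]×[3,7], reject
14. q=(27,15) nearest=3 d=21 new=(8,8) → blocked by [7,10]×[3,7], reject
15. q=(21,2) nearest=3 d=15 new=(8,4) → blocked by [7,10]×[3,7], reject
16. q=(19,6) nearest=3 d=13 new=(8,6) → blocked by [7,10]×[3,7], reject
17. q=(18,0) nearest=3 d=12 new=(8,4) → blocked by [7,10]×[3,7], reject
18. q=(24,4) nearest=3 d=18 new=(8,4) → blocked by [7,10]×[3,7], reject
19. q=(21,12) nearest=3 d=15 new=(8,8) → blocked by [7,10]×[3,7], reject
20. q=(7,5) nearest=3 d=1 new=(7,5) → blocked by [7,10]×[3,7], reject
21. q=(0,0) nearest=0 d=0 → coincident, reject
22. q=(10,10) nearest=3 d=4 new=(8,8) → blocked by [7,10]×[3,7], reject
23. q=(5,15) nearest=4 d=7 new=(5,10) → add node 5 parent=4 cost=10
24. q=(15,3) nearest=3 d=9 new=(8,4) → blocked by [7,10]×[3,7], reject
25. q=(6,10) nearest=5 d=1 new=(6,10) → blocked by [6,13]×[9,12], reject
26. q=(10,14) nearest=5 d=5 new=(7,12) → blocked by [6,13]×[9,12], reject
27. q=(8,9) nearest=4 d=2 new=(8,9) → blocked by [6,13]×[9,12], reject

Node count: 6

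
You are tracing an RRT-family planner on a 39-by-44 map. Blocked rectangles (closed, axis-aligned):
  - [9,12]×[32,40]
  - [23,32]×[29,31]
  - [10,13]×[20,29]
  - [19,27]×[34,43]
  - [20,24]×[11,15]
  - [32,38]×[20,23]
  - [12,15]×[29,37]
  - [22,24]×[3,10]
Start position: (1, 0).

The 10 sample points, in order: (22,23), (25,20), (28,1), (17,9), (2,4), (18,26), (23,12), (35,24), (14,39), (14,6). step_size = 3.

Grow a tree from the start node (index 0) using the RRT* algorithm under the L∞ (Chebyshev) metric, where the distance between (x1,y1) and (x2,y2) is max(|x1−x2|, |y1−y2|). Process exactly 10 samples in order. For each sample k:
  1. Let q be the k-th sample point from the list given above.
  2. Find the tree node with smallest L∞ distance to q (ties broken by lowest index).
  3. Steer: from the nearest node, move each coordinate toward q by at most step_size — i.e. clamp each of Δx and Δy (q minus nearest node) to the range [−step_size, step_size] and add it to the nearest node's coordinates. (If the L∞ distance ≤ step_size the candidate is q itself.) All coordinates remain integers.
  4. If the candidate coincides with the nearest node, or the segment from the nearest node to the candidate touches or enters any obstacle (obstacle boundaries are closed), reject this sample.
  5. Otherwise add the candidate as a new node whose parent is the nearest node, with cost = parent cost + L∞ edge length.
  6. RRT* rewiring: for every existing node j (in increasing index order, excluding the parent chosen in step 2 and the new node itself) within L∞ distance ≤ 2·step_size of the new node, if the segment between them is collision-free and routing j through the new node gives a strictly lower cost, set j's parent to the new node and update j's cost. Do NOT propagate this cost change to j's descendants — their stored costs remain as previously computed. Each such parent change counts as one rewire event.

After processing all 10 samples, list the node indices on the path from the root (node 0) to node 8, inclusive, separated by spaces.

Path: 0 1 2 3 4 7 8

1. q=(22,23) nearest=0 d=23 new=(4,3) → add node 1 parent=0 cost=3
2. q=(25,20) nearest=1 d=21 new=(7,6) → add node 2 parent=1 cost=6
3. q=(28,1) nearest=2 d=21 new=(10,3) → add node 3 parent=2 cost=9
4. q=(17,9) nearest=3 d=7 new=(13,6) → add node 4 parent=3 cost=12
5. q=(2,4) nearest=1 d=2 new=(2,4) → add node 5 parent=1 cost=5
6. q=(18,26) nearest=2 d=20 new=(10,9) → add node 6 parent=2 cost=9
7. q=(23,12) nearest=4 d=10 new=(16,9) → add node 7 parent=4 cost=15
8. q=(35,24) nearest=7 d=19 new=(19,12) → add node 8 parent=7 cost=18
9. q=(14,39) nearest=8 d=27 new=(16,15) → add node 9 parent=8 cost=21
10. q=(14,6) nearest=4 d=1 new=(14,6) → add node 10 parent=4 cost=13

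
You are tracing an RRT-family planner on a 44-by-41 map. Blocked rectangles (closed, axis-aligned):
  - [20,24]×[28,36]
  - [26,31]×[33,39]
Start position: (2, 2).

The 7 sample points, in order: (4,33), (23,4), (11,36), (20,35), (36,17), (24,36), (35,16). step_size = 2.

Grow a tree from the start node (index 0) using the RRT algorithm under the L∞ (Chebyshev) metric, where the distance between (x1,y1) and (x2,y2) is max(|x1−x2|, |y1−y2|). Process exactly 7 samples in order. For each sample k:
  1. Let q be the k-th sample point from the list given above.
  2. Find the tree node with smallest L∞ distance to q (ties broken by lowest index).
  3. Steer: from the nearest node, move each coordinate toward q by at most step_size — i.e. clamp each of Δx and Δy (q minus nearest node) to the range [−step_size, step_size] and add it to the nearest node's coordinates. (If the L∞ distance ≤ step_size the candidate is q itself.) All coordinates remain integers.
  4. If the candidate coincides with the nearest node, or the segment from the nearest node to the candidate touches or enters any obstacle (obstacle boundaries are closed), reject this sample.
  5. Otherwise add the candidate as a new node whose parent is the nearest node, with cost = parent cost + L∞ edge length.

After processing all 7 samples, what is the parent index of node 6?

Parent of node 6: 5

1. q=(4,33) nearest=0 d=31 new=(4,4) → add node 1 parent=0 cost=2
2. q=(23,4) nearest=1 d=19 new=(6,4) → add node 2 parent=1 cost=4
3. q=(11,36) nearest=1 d=32 new=(6,6) → add node 3 parent=1 cost=4
4. q=(20,35) nearest=3 d=29 new=(8,8) → add node 4 parent=3 cost=6
5. q=(36,17) nearest=4 d=28 new=(10,10) → add node 5 parent=4 cost=8
6. q=(24,36) nearest=5 d=26 new=(12,12) → add node 6 parent=5 cost=10
7. q=(35,16) nearest=6 d=23 new=(14,14) → add node 7 parent=6 cost=12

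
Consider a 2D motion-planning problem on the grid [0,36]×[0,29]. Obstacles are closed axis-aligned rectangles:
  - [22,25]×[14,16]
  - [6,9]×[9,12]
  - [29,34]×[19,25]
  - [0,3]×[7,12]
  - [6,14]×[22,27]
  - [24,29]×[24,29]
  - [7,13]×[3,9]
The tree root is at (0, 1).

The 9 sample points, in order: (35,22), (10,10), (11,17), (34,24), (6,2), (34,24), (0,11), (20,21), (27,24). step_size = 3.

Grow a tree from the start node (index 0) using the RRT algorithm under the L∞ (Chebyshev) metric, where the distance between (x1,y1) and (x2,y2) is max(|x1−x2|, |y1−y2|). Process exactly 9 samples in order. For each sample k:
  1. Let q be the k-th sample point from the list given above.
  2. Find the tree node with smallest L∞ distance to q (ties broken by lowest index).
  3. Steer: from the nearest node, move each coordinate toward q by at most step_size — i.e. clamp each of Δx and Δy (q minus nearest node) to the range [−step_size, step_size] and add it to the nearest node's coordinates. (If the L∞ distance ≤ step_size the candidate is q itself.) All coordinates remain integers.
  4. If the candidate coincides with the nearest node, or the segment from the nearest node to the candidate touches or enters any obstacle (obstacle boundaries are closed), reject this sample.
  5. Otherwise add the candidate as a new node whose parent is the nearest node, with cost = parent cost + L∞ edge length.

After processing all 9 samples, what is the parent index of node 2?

1. q=(35,22) nearest=0 d=35 new=(3,4) → add node 1 parent=0 cost=3
2. q=(10,10) nearest=1 d=7 new=(6,7) → add node 2 parent=1 cost=6
3. q=(11,17) nearest=2 d=10 new=(9,10) → blocked by [6,9]×[9,12], reject
4. q=(34,24) nearest=2 d=28 new=(9,10) → blocked by [6,9]×[9,12], reject
5. q=(6,2) nearest=1 d=3 new=(6,2) → add node 3 parent=1 cost=6
6. q=(34,24) nearest=2 d=28 new=(9,10) → blocked by [6,9]×[9,12], reject
7. q=(0,11) nearest=2 d=6 new=(3,10) → blocked by [0,3]×[7,12], reject
8. q=(20,21) nearest=2 d=14 new=(9,10) → blocked by [6,9]×[9,12], reject
9. q=(27,24) nearest=2 d=21 new=(9,10) → blocked by [6,9]×[9,12], reject

Parent of node 2: 1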